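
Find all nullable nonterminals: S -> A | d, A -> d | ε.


A nonterminal is nullable iff some alternative derives ε (directly, or every symbol in it is nullable)
Nullable: {A, S}


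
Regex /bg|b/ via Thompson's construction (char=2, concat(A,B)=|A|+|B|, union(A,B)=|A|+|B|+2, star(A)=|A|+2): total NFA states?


Syntax tree has 3 char leaf(s), 1 union(s), 0 star(s)
chars contribute 3×2 = 6; each union adds +2; each star adds +2
Total: 6 + 2 + 0 = 8 states


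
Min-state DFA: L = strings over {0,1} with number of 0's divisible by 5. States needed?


Track (count of 0) mod 5: states 0..4, accept at 0
Minimal DFA: 5 states


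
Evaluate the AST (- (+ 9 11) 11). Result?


Evaluate inner: (+ 9 11) = 20
Evaluate root: (- 20 11) = 9
Result: 9


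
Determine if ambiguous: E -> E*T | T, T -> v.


precedence layered via separate nonterminal T: deterministic
Unambiguous


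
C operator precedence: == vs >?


'>' is relational (level 7); '==' is equality (level 6)
Higher level binds tighter
'>' has higher precedence than '=='


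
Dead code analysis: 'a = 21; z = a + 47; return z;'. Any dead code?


a is read by z's definition; z is returned
No dead code


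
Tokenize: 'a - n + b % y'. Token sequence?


Scan left to right, longest-match per lexeme
Tokens: ID(a), OP(-), ID(n), OP(+), ID(b), OP(%), ID(y)


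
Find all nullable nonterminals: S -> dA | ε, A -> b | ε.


A nonterminal is nullable iff some alternative derives ε (directly, or every symbol in it is nullable)
Nullable: {A, S}


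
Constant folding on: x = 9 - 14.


9 - 14 = -5 at compile time
Optimized: x = -5


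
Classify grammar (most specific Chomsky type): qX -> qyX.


LHS has context (more than one symbol) and |LHS| ≤ |RHS|
Classification: Type 1 (Context-Sensitive)


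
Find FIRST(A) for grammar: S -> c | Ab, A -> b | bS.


Per alternative of A: FIRST(b) = {b}; FIRST(bS) = {b}
FIRST(A) = {b}


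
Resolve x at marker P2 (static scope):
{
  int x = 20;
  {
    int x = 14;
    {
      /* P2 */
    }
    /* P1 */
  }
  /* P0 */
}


P2's block does not declare x; resolves to the enclosing declaration at depth 1
x = 14


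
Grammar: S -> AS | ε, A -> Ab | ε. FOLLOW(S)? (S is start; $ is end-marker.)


$ ∈ FOLLOW(S). For each A -> αBβ: add FIRST(β)\{ε} to FOLLOW(B); if β nullable, add FOLLOW(A).
FOLLOW(S) = {$}


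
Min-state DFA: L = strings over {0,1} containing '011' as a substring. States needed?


KMP-style automaton: 3 progress states + 1 absorbing accept = 4
Minimal DFA: 4 states


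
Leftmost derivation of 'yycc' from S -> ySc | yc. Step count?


Derivation: S => ySc => yycc
Steps: 2


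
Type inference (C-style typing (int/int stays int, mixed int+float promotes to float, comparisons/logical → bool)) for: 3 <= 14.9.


Operand types: int <= float
Rule: comparison yields bool
Result type: bool


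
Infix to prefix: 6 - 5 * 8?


'*' binds tighter: tree is (- 6 (* 5 8))
Prefix: - 6 * 5 8


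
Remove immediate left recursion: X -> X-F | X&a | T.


Left-recursive alternatives: X-F, X&a; non-recursive: T
Introduce X': X -> TX', X' -> -FX' | &aX' | ε


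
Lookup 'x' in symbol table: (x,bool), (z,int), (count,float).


Lookup 'x' → type bool


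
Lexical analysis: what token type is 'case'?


Pattern: reserved word
Type: KEYWORD


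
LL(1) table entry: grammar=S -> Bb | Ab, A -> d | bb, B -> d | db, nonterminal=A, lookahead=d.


For [A, d]: 'd' ∈ FIRST(d)
Entry: A -> d


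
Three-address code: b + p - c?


Break into single-operator statements:
t1 = b + p
t2 = t1 - c


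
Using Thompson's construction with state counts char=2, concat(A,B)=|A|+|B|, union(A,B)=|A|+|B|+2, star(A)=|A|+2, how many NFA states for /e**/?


Syntax tree has 1 char leaf(s), 0 union(s), 2 star(s)
chars contribute 1×2 = 2; each union adds +2; each star adds +2
Total: 2 + 0 + 4 = 6 states


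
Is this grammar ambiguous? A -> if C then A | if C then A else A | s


dangling else: 'if C then if C then s else s' parses two ways
Ambiguous


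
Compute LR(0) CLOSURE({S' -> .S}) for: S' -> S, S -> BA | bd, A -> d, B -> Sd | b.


Start: S' -> .S
For each item with dot before a nonterminal B, add B -> .γ for every B-production
Closure: [S' -> .S, S -> .BA, S -> .bd, B -> .Sd, B -> .b]


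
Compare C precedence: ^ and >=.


'>=' is relational (level 7); '^' is bitwise XOR (level 4)
Higher level binds tighter
'>=' has higher precedence than '^'


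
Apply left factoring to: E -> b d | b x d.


Common prefix: 'b'
Factored: E -> b E', E' -> d | x d


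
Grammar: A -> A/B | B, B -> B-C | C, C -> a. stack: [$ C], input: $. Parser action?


'C' (not preceded by B-) is the handle for B -> C
Action: reduce (B -> C)


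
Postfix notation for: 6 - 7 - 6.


Left to right (same or higher precedence on left)
Postfix: 6 7 - 6 -


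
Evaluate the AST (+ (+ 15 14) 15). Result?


Evaluate inner: (+ 15 14) = 29
Evaluate root: (+ 29 15) = 44
Result: 44


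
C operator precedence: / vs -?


'/' is multiplicative (level 10); '-' is additive (level 9)
Higher level binds tighter
'/' has higher precedence than '-'


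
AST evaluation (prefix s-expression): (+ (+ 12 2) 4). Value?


Evaluate inner: (+ 12 2) = 14
Evaluate root: (+ 14 4) = 18
Result: 18


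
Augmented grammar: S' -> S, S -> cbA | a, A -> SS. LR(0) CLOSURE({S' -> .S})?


Start: S' -> .S
For each item with dot before a nonterminal B, add B -> .γ for every B-production
Closure: [S' -> .S, S -> .cbA, S -> .a]


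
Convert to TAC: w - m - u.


Break into single-operator statements:
t1 = w - m
t2 = t1 - u


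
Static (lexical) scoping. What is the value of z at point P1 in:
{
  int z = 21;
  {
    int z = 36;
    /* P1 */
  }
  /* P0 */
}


z declared in the same block as P1
z = 36


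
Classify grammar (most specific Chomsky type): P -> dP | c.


Right-linear: every RHS is a terminal or a terminal followed by one nonterminal
Classification: Type 3 (Regular)


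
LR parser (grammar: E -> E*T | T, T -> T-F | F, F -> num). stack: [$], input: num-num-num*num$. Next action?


no handle on stack; shift 'num'
Action: shift


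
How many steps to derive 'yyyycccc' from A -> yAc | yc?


Derivation: A => yAc => yyAcc => yyyAccc => yyyycccc
Steps: 4


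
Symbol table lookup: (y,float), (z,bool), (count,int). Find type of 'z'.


Lookup 'z' → type bool


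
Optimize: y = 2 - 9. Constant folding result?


2 - 9 = -7 at compile time
Optimized: y = -7


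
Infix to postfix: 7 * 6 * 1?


Left to right (same or higher precedence on left)
Postfix: 7 6 * 1 *


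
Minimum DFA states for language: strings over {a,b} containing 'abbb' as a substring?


KMP-style automaton: 4 progress states + 1 absorbing accept = 5
Minimal DFA: 5 states


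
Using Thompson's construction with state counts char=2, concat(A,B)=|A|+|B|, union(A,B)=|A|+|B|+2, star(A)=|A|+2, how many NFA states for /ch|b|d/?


Syntax tree has 4 char leaf(s), 2 union(s), 0 star(s)
chars contribute 4×2 = 8; each union adds +2; each star adds +2
Total: 8 + 4 + 0 = 12 states


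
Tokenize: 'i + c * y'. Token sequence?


Scan left to right, longest-match per lexeme
Tokens: ID(i), OP(+), ID(c), OP(*), ID(y)


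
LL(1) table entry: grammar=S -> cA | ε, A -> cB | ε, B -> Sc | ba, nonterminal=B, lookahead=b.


For [B, b]: 'b' ∈ FIRST(ba)
Entry: B -> ba


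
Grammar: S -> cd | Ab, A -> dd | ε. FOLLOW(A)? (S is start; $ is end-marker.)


$ ∈ FOLLOW(S). For each A -> αBβ: add FIRST(β)\{ε} to FOLLOW(B); if β nullable, add FOLLOW(A).
FOLLOW(A) = {b}


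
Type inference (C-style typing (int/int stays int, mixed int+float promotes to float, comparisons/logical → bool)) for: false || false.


Operand types: bool || bool
Rule: logical operators take bool operands and yield bool
Result type: bool


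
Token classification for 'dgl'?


Pattern: letter/underscore followed by alphanumerics, not a keyword
Type: IDENTIFIER


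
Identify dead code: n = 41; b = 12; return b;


n is assigned but never read
Dead: 'n = 41'


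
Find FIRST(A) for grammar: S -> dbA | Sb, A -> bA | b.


Per alternative of A: FIRST(bA) = {b}; FIRST(b) = {b}
FIRST(A) = {b}


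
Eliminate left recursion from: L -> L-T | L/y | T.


Left-recursive alternatives: L-T, L/y; non-recursive: T
Introduce L': L -> TL', L' -> -TL' | /yL' | ε


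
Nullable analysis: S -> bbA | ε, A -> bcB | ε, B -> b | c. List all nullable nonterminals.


A nonterminal is nullable iff some alternative derives ε (directly, or every symbol in it is nullable)
Nullable: {A, S}


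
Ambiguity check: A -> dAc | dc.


balanced d^n…c^n: each string has a unique parse
Unambiguous


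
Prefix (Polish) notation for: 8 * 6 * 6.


left-to-right (same/higher precedence on left): tree is (* (* 8 6) 6)
Prefix: * * 8 6 6


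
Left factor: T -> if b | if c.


Common prefix: 'if'
Factored: T -> if T', T' -> b | c


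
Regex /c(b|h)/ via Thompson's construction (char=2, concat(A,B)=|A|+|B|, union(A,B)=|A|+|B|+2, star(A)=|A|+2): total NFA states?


Syntax tree has 3 char leaf(s), 1 union(s), 0 star(s)
chars contribute 3×2 = 6; each union adds +2; each star adds +2
Total: 6 + 2 + 0 = 8 states


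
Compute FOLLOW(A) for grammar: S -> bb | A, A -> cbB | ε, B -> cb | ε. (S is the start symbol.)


$ ∈ FOLLOW(S). For each A -> αBβ: add FIRST(β)\{ε} to FOLLOW(B); if β nullable, add FOLLOW(A).
FOLLOW(A) = {$}


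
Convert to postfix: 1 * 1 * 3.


Left to right (same or higher precedence on left)
Postfix: 1 1 * 3 *


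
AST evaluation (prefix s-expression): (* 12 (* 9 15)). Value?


Evaluate inner: (* 9 15) = 135
Evaluate root: (* 12 135) = 1620
Result: 1620


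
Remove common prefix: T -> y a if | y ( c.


Common prefix: 'y'
Factored: T -> y T', T' -> a if | ( c


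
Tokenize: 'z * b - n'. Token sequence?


Scan left to right, longest-match per lexeme
Tokens: ID(z), OP(*), ID(b), OP(-), ID(n)


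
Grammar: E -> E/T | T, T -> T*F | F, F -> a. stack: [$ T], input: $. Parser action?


lookahead ∉ {*} so T won't extend; reduce E -> T
Action: reduce (E -> T)


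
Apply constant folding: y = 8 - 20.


8 - 20 = -12 at compile time
Optimized: y = -12


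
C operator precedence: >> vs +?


'+' is additive (level 9); '>>' is shift (level 8)
Higher level binds tighter
'+' has higher precedence than '>>'


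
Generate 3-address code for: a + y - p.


Break into single-operator statements:
t1 = a + y
t2 = t1 - p


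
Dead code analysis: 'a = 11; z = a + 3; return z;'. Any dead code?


a is read by z's definition; z is returned
No dead code


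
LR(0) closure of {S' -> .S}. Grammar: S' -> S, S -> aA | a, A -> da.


Start: S' -> .S
For each item with dot before a nonterminal B, add B -> .γ for every B-production
Closure: [S' -> .S, S -> .aA, S -> .a]


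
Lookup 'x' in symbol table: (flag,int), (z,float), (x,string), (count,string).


Lookup 'x' → type string


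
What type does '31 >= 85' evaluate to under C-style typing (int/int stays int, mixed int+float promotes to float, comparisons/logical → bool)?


Operand types: int >= int
Rule: comparison yields bool
Result type: bool


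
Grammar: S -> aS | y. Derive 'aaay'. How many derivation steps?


Derivation: S => aS => aaS => aaaS => aaay
Steps: 4


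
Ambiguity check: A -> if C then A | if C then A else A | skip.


dangling else: 'if C then if C then skip else skip' parses two ways
Ambiguous


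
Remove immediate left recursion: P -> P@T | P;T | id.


Left-recursive alternatives: P@T, P;T; non-recursive: id
Introduce P': P -> idP', P' -> @TP' | ;TP' | ε


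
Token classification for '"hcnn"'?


Pattern: double-quoted sequence
Type: STRING_LITERAL


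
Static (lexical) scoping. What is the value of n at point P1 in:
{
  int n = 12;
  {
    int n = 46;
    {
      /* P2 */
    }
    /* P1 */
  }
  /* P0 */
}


n declared in the same block as P1
n = 46


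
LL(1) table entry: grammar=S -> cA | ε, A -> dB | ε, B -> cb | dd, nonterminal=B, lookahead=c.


For [B, c]: 'c' ∈ FIRST(cb)
Entry: B -> cb


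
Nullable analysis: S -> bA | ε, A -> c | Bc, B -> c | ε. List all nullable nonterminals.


A nonterminal is nullable iff some alternative derives ε (directly, or every symbol in it is nullable)
Nullable: {B, S}


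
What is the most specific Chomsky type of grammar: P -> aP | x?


Right-linear: every RHS is a terminal or a terminal followed by one nonterminal
Classification: Type 3 (Regular)


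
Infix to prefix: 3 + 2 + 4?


left-to-right (same/higher precedence on left): tree is (+ (+ 3 2) 4)
Prefix: + + 3 2 4


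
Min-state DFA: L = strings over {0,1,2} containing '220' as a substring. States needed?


KMP-style automaton: 3 progress states + 1 absorbing accept = 4
Minimal DFA: 4 states


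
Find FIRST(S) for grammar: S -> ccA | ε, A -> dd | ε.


Per alternative of S: FIRST(ccA) = {c}; FIRST(ε) = {ε}
FIRST(S) = {c, ε}


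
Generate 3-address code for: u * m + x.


Break into single-operator statements:
t1 = u * m
t2 = t1 + x


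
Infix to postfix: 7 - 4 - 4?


Left to right (same or higher precedence on left)
Postfix: 7 4 - 4 -


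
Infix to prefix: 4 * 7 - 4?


left-to-right (same/higher precedence on left): tree is (- (* 4 7) 4)
Prefix: - * 4 7 4


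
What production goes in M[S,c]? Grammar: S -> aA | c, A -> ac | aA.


For [S, c]: 'c' ∈ FIRST(c)
Entry: S -> c


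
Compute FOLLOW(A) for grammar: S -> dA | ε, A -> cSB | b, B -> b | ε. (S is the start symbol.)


$ ∈ FOLLOW(S). For each A -> αBβ: add FIRST(β)\{ε} to FOLLOW(B); if β nullable, add FOLLOW(A).
FOLLOW(A) = {$, b}


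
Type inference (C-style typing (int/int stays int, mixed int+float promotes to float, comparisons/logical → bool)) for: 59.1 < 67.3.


Operand types: float < float
Rule: comparison yields bool
Result type: bool


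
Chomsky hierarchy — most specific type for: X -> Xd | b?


Left-linear: every RHS is a terminal or one nonterminal followed by a terminal
Classification: Type 3 (Regular)


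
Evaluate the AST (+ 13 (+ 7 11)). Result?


Evaluate inner: (+ 7 11) = 18
Evaluate root: (+ 13 18) = 31
Result: 31


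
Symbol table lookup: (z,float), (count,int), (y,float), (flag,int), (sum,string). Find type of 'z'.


Lookup 'z' → type float


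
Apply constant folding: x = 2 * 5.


2 * 5 = 10 at compile time
Optimized: x = 10


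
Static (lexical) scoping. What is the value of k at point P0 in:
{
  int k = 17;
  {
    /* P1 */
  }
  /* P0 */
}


k declared in the same block as P0
k = 17


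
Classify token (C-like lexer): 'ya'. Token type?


Pattern: letter/underscore followed by alphanumerics, not a keyword
Type: IDENTIFIER


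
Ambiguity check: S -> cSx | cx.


balanced c^n…x^n: each string has a unique parse
Unambiguous


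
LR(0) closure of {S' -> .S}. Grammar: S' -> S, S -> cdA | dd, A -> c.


Start: S' -> .S
For each item with dot before a nonterminal B, add B -> .γ for every B-production
Closure: [S' -> .S, S -> .cdA, S -> .dd]


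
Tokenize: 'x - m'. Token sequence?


Scan left to right, longest-match per lexeme
Tokens: ID(x), OP(-), ID(m)


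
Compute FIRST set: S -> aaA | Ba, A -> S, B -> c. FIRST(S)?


Per alternative of S: FIRST(aaA) = {a}; FIRST(Ba) = {c}
FIRST(S) = {a, c}


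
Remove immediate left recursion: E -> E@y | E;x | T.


Left-recursive alternatives: E@y, E;x; non-recursive: T
Introduce E': E -> TE', E' -> @yE' | ;xE' | ε


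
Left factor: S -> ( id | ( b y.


Common prefix: '('
Factored: S -> ( S', S' -> id | b y


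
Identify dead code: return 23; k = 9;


statement follows a return and is unreachable
Dead: 'k = 9'


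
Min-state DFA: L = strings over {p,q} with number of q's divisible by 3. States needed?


Track (count of q) mod 3: states 0..2, accept at 0
Minimal DFA: 3 states


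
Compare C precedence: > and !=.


'>' is relational (level 7); '!=' is equality (level 6)
Higher level binds tighter
'>' has higher precedence than '!='


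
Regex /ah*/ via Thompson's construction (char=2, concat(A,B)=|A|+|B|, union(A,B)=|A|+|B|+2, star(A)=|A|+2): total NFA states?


Syntax tree has 2 char leaf(s), 0 union(s), 1 star(s)
chars contribute 2×2 = 4; each union adds +2; each star adds +2
Total: 4 + 0 + 2 = 6 states


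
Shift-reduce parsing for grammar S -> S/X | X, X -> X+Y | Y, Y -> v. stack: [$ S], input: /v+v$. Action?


shift '/' to continue S -> S/X
Action: shift


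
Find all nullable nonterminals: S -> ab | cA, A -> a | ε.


A nonterminal is nullable iff some alternative derives ε (directly, or every symbol in it is nullable)
Nullable: {A}


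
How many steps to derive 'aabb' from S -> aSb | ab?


Derivation: S => aSb => aabb
Steps: 2


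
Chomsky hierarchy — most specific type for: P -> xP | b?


Right-linear: every RHS is a terminal or a terminal followed by one nonterminal
Classification: Type 3 (Regular)


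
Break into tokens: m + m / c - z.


Scan left to right, longest-match per lexeme
Tokens: ID(m), OP(+), ID(m), OP(/), ID(c), OP(-), ID(z)


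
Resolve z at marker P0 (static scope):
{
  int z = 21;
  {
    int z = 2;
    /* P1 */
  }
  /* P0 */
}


z declared in the same block as P0
z = 21


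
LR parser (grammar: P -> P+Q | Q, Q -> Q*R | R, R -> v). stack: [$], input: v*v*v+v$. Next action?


no handle on stack; shift 'v'
Action: shift


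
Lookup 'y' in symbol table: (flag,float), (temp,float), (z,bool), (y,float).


Lookup 'y' → type float


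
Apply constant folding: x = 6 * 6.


6 * 6 = 36 at compile time
Optimized: x = 36


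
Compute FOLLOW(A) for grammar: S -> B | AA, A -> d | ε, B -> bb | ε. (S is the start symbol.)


$ ∈ FOLLOW(S). For each A -> αBβ: add FIRST(β)\{ε} to FOLLOW(B); if β nullable, add FOLLOW(A).
FOLLOW(A) = {$, d}


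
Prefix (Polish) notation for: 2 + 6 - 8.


left-to-right (same/higher precedence on left): tree is (- (+ 2 6) 8)
Prefix: - + 2 6 8


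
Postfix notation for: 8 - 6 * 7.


* has higher precedence, evaluate 6*7 first
Postfix: 8 6 7 * -


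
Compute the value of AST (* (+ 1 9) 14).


Evaluate inner: (+ 1 9) = 10
Evaluate root: (* 10 14) = 140
Result: 140


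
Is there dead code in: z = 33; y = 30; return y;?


z is assigned but never read
Dead: 'z = 33'


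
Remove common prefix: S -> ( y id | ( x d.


Common prefix: '('
Factored: S -> ( S', S' -> y id | x d


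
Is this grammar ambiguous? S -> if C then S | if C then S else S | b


dangling else: 'if C then if C then b else b' parses two ways
Ambiguous


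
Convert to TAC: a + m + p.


Break into single-operator statements:
t1 = a + m
t2 = t1 + p


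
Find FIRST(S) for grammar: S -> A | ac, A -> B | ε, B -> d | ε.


Per alternative of S: FIRST(A) = {d, ε}; FIRST(ac) = {a}
FIRST(S) = {a, d, ε}


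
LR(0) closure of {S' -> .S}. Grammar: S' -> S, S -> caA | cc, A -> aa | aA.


Start: S' -> .S
For each item with dot before a nonterminal B, add B -> .γ for every B-production
Closure: [S' -> .S, S -> .caA, S -> .cc]


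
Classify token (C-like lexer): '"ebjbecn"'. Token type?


Pattern: double-quoted sequence
Type: STRING_LITERAL


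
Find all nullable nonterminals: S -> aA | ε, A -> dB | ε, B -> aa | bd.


A nonterminal is nullable iff some alternative derives ε (directly, or every symbol in it is nullable)
Nullable: {A, S}


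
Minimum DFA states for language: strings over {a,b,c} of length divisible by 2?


Track length mod 2: states 0..1, accept at 0
Minimal DFA: 2 states


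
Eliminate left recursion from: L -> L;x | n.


Left-recursive alternatives: L;x; non-recursive: n
Introduce L': L -> nL', L' -> ;xL' | ε


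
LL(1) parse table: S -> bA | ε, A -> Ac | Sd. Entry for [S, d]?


For [S, d]: ε is nullable and 'd' ∈ FOLLOW(S)
Entry: S -> ε


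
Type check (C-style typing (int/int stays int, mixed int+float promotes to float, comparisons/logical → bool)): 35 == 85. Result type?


Operand types: int == int
Rule: comparison yields bool
Result type: bool


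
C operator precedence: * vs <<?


'*' is multiplicative (level 10); '<<' is shift (level 8)
Higher level binds tighter
'*' has higher precedence than '<<'


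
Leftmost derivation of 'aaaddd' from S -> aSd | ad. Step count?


Derivation: S => aSd => aaSdd => aaaddd
Steps: 3


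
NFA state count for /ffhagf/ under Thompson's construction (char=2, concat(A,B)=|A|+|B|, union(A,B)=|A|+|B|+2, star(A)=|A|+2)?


Syntax tree has 6 char leaf(s), 0 union(s), 0 star(s)
chars contribute 6×2 = 12; each union adds +2; each star adds +2
Total: 12 + 0 + 0 = 12 states


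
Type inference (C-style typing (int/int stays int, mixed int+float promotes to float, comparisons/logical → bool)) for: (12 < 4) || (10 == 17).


Operand types: bool || bool
Rule: logical operators take bool operands and yield bool
Result type: bool


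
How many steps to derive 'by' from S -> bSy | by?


Derivation: S => by
Steps: 1


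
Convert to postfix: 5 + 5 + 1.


Left to right (same or higher precedence on left)
Postfix: 5 5 + 1 +


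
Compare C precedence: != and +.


'+' is additive (level 9); '!=' is equality (level 6)
Higher level binds tighter
'+' has higher precedence than '!='


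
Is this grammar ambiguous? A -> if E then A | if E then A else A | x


dangling else: 'if E then if E then x else x' parses two ways
Ambiguous


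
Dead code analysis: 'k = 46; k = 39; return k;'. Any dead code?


first assignment to k is overwritten before any read
Dead: 'k = 46'


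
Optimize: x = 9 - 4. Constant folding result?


9 - 4 = 5 at compile time
Optimized: x = 5


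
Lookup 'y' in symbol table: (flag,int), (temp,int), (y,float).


Lookup 'y' → type float


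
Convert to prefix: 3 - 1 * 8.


'*' binds tighter: tree is (- 3 (* 1 8))
Prefix: - 3 * 1 8


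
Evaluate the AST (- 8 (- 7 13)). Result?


Evaluate inner: (- 7 13) = -6
Evaluate root: (- 8 -6) = 14
Result: 14


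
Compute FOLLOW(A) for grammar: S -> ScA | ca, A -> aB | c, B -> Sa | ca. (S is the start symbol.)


$ ∈ FOLLOW(S). For each A -> αBβ: add FIRST(β)\{ε} to FOLLOW(B); if β nullable, add FOLLOW(A).
FOLLOW(A) = {$, a, c}


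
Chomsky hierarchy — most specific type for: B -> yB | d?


Right-linear: every RHS is a terminal or a terminal followed by one nonterminal
Classification: Type 3 (Regular)


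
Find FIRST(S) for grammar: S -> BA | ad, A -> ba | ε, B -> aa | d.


Per alternative of S: FIRST(BA) = {a, d}; FIRST(ad) = {a}
FIRST(S) = {a, d}


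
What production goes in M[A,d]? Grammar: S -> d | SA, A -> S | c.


For [A, d]: 'd' ∈ FIRST(S)
Entry: A -> S


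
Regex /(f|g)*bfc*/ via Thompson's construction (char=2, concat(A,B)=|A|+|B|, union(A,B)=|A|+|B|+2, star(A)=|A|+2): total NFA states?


Syntax tree has 5 char leaf(s), 1 union(s), 2 star(s)
chars contribute 5×2 = 10; each union adds +2; each star adds +2
Total: 10 + 2 + 4 = 16 states


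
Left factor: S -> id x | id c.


Common prefix: 'id'
Factored: S -> id S', S' -> x | c


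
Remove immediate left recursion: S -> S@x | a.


Left-recursive alternatives: S@x; non-recursive: a
Introduce S': S -> aS', S' -> @xS' | ε


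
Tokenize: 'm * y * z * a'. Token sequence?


Scan left to right, longest-match per lexeme
Tokens: ID(m), OP(*), ID(y), OP(*), ID(z), OP(*), ID(a)


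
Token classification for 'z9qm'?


Pattern: letter/underscore followed by alphanumerics, not a keyword
Type: IDENTIFIER


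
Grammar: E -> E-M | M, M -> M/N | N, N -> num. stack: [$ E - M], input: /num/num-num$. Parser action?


'/' can extend M; shift to build M -> M/N
Action: shift


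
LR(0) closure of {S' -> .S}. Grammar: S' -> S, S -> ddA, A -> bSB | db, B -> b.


Start: S' -> .S
For each item with dot before a nonterminal B, add B -> .γ for every B-production
Closure: [S' -> .S, S -> .ddA]


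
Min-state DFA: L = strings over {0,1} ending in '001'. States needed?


Track the longest suffix of input matching a prefix of '001': 4 classes (prefixes of length 0..3)
Minimal DFA: 4 states


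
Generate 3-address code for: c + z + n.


Break into single-operator statements:
t1 = c + z
t2 = t1 + n


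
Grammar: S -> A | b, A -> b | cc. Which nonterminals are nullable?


A nonterminal is nullable iff some alternative derives ε (directly, or every symbol in it is nullable)
Nullable: {}


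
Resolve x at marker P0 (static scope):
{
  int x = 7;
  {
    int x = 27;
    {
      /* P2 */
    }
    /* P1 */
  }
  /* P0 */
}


x declared in the same block as P0
x = 7


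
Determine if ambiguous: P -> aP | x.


right-linear, alternatives start with distinct terminals 'a' vs 'x': unique leftmost derivation
Unambiguous


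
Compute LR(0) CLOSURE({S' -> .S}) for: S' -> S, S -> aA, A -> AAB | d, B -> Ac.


Start: S' -> .S
For each item with dot before a nonterminal B, add B -> .γ for every B-production
Closure: [S' -> .S, S -> .aA]


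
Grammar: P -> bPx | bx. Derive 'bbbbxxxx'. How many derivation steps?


Derivation: P => bPx => bbPxx => bbbPxxx => bbbbxxxx
Steps: 4


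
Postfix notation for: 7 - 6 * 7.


* has higher precedence, evaluate 6*7 first
Postfix: 7 6 7 * -


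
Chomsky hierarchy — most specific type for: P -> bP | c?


Right-linear: every RHS is a terminal or a terminal followed by one nonterminal
Classification: Type 3 (Regular)


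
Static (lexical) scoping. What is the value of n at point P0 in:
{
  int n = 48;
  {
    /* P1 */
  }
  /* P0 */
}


n declared in the same block as P0
n = 48


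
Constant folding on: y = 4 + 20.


4 + 20 = 24 at compile time
Optimized: y = 24


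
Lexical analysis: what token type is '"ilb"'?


Pattern: double-quoted sequence
Type: STRING_LITERAL


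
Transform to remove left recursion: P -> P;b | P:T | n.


Left-recursive alternatives: P;b, P:T; non-recursive: n
Introduce P': P -> nP', P' -> ;bP' | :TP' | ε


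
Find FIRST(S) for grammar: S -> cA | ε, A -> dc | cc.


Per alternative of S: FIRST(cA) = {c}; FIRST(ε) = {ε}
FIRST(S) = {c, ε}


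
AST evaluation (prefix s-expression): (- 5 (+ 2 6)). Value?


Evaluate inner: (+ 2 6) = 8
Evaluate root: (- 5 8) = -3
Result: -3


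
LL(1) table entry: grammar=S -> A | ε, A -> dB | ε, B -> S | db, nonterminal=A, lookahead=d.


For [A, d]: 'd' ∈ FIRST(dB)
Entry: A -> dB


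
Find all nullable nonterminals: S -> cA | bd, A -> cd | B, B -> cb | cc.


A nonterminal is nullable iff some alternative derives ε (directly, or every symbol in it is nullable)
Nullable: {}


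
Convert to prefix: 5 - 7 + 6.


left-to-right (same/higher precedence on left): tree is (+ (- 5 7) 6)
Prefix: + - 5 7 6


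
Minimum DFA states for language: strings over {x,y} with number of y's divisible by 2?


Track (count of y) mod 2: states 0..1, accept at 0
Minimal DFA: 2 states


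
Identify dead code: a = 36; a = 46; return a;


first assignment to a is overwritten before any read
Dead: 'a = 36'


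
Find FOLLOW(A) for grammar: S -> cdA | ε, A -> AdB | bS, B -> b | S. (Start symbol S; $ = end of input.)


$ ∈ FOLLOW(S). For each A -> αBβ: add FIRST(β)\{ε} to FOLLOW(B); if β nullable, add FOLLOW(A).
FOLLOW(A) = {$, d}


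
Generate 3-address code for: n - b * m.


Break into single-operator statements:
t1 = b * m
t2 = n - t1


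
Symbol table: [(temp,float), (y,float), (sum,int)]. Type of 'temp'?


Lookup 'temp' → type float


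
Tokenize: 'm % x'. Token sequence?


Scan left to right, longest-match per lexeme
Tokens: ID(m), OP(%), ID(x)


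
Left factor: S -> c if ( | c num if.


Common prefix: 'c'
Factored: S -> c S', S' -> if ( | num if


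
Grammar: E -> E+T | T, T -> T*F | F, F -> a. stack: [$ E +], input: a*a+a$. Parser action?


no handle ('E+' is not any RHS); shift 'a'
Action: shift


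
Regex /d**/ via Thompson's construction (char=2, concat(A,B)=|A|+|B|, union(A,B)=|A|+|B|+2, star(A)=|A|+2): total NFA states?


Syntax tree has 1 char leaf(s), 0 union(s), 2 star(s)
chars contribute 1×2 = 2; each union adds +2; each star adds +2
Total: 2 + 0 + 4 = 6 states


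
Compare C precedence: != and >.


'>' is relational (level 7); '!=' is equality (level 6)
Higher level binds tighter
'>' has higher precedence than '!='


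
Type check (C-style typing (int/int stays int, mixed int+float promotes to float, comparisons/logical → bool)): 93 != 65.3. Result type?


Operand types: int != float
Rule: comparison yields bool
Result type: bool


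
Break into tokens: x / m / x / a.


Scan left to right, longest-match per lexeme
Tokens: ID(x), OP(/), ID(m), OP(/), ID(x), OP(/), ID(a)


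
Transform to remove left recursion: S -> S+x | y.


Left-recursive alternatives: S+x; non-recursive: y
Introduce S': S -> yS', S' -> +xS' | ε


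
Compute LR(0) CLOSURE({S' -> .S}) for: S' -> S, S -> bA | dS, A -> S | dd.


Start: S' -> .S
For each item with dot before a nonterminal B, add B -> .γ for every B-production
Closure: [S' -> .S, S -> .bA, S -> .dS]


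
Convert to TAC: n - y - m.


Break into single-operator statements:
t1 = n - y
t2 = t1 - m


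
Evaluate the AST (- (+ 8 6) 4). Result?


Evaluate inner: (+ 8 6) = 14
Evaluate root: (- 14 4) = 10
Result: 10


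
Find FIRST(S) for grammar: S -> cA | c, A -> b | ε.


Per alternative of S: FIRST(cA) = {c}; FIRST(c) = {c}
FIRST(S) = {c}


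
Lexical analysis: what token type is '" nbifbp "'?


Pattern: double-quoted sequence
Type: STRING_LITERAL


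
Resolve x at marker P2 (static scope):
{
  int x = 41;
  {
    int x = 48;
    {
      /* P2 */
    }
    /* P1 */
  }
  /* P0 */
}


P2's block does not declare x; resolves to the enclosing declaration at depth 1
x = 48


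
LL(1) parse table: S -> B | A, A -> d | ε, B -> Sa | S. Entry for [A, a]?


For [A, a]: ε is nullable and 'a' ∈ FOLLOW(A)
Entry: A -> ε


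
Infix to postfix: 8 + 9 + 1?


Left to right (same or higher precedence on left)
Postfix: 8 9 + 1 +


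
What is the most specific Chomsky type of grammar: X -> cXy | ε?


Single nonterminal LHS, but c^n y^n is not regular
Classification: Type 2 (Context-Free)


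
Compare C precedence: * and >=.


'*' is multiplicative (level 10); '>=' is relational (level 7)
Higher level binds tighter
'*' has higher precedence than '>='


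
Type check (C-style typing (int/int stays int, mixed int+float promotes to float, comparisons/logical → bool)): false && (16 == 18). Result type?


Operand types: bool && bool
Rule: logical operators take bool operands and yield bool
Result type: bool


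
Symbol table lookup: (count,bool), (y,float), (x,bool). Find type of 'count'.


Lookup 'count' → type bool


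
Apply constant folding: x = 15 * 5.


15 * 5 = 75 at compile time
Optimized: x = 75


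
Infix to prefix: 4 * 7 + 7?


left-to-right (same/higher precedence on left): tree is (+ (* 4 7) 7)
Prefix: + * 4 7 7


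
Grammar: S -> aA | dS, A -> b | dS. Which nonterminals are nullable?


A nonterminal is nullable iff some alternative derives ε (directly, or every symbol in it is nullable)
Nullable: {}


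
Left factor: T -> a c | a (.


Common prefix: 'a'
Factored: T -> a T', T' -> c | (


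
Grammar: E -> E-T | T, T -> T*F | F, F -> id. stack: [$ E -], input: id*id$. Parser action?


no handle ('E-' is not any RHS); shift 'id'
Action: shift


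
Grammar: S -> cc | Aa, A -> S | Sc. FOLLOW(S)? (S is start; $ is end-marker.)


$ ∈ FOLLOW(S). For each A -> αBβ: add FIRST(β)\{ε} to FOLLOW(B); if β nullable, add FOLLOW(A).
FOLLOW(S) = {$, a, c}


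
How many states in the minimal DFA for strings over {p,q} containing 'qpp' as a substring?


KMP-style automaton: 3 progress states + 1 absorbing accept = 4
Minimal DFA: 4 states


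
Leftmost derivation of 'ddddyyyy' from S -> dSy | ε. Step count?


Derivation: S => dSy => ddSyy => dddSyyy => ddddSyyyy => ddddyyyy
Steps: 5


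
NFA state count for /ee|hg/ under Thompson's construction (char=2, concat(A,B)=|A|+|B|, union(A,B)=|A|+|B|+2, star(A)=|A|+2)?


Syntax tree has 4 char leaf(s), 1 union(s), 0 star(s)
chars contribute 4×2 = 8; each union adds +2; each star adds +2
Total: 8 + 2 + 0 = 10 states


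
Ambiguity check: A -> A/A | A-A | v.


'v/v-v' has two parse trees (no precedence encoded between / and -)
Ambiguous


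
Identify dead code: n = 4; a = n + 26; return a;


n is read by a's definition; a is returned
No dead code


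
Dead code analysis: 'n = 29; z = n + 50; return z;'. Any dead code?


n is read by z's definition; z is returned
No dead code


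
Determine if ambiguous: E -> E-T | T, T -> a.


precedence layered via separate nonterminal T: deterministic
Unambiguous


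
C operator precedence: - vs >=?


'-' is additive (level 9); '>=' is relational (level 7)
Higher level binds tighter
'-' has higher precedence than '>='


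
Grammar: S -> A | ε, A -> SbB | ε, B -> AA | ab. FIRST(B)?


Per alternative of B: FIRST(AA) = {b, ε}; FIRST(ab) = {a}
FIRST(B) = {a, b, ε}


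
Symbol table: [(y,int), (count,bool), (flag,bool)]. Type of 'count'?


Lookup 'count' → type bool


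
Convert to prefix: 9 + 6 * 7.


'*' binds tighter: tree is (+ 9 (* 6 7))
Prefix: + 9 * 6 7


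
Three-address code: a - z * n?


Break into single-operator statements:
t1 = z * n
t2 = a - t1


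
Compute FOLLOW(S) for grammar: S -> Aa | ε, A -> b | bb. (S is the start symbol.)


$ ∈ FOLLOW(S). For each A -> αBβ: add FIRST(β)\{ε} to FOLLOW(B); if β nullable, add FOLLOW(A).
FOLLOW(S) = {$}


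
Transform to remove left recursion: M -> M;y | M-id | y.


Left-recursive alternatives: M;y, M-id; non-recursive: y
Introduce M': M -> yM', M' -> ;yM' | -idM' | ε


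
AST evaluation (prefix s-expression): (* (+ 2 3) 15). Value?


Evaluate inner: (+ 2 3) = 5
Evaluate root: (* 5 15) = 75
Result: 75


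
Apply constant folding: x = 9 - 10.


9 - 10 = -1 at compile time
Optimized: x = -1


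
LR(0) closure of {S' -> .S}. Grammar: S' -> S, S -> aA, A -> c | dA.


Start: S' -> .S
For each item with dot before a nonterminal B, add B -> .γ for every B-production
Closure: [S' -> .S, S -> .aA]


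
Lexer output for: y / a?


Scan left to right, longest-match per lexeme
Tokens: ID(y), OP(/), ID(a)


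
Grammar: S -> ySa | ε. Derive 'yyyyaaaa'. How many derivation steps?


Derivation: S => ySa => yySaa => yyySaaa => yyyySaaaa => yyyyaaaa
Steps: 5


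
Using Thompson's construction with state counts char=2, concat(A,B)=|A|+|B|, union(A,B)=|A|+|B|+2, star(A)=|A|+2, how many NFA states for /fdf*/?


Syntax tree has 3 char leaf(s), 0 union(s), 1 star(s)
chars contribute 3×2 = 6; each union adds +2; each star adds +2
Total: 6 + 0 + 2 = 8 states


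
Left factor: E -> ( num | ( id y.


Common prefix: '('
Factored: E -> ( E', E' -> num | id y


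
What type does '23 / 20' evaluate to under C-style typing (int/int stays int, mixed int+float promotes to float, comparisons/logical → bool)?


Operand types: int / int
Rule: mixed int/float promotes to float; int/int stays int
Result type: int


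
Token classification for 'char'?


Pattern: reserved word
Type: KEYWORD


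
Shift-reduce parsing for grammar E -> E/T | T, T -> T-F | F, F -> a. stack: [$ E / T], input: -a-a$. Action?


'-' can extend T; shift to build T -> T-F
Action: shift


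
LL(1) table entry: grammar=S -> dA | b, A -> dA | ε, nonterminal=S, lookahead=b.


For [S, b]: 'b' ∈ FIRST(b)
Entry: S -> b


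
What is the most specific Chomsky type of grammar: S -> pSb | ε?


Single nonterminal LHS, but p^n b^n is not regular
Classification: Type 2 (Context-Free)


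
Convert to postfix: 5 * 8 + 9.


Left to right (same or higher precedence on left)
Postfix: 5 8 * 9 +


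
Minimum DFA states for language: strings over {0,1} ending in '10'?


Track the longest suffix of input matching a prefix of '10': 3 classes (prefixes of length 0..2)
Minimal DFA: 3 states


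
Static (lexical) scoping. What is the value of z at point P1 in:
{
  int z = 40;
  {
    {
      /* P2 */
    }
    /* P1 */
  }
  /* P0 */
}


P1's block does not declare z; resolves to the enclosing declaration at depth 0
z = 40


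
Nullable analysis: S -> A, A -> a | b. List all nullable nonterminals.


A nonterminal is nullable iff some alternative derives ε (directly, or every symbol in it is nullable)
Nullable: {}


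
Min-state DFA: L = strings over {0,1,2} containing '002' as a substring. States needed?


KMP-style automaton: 3 progress states + 1 absorbing accept = 4
Minimal DFA: 4 states


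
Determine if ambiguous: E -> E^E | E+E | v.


'v^v+v' has two parse trees (no precedence encoded between ^ and +)
Ambiguous


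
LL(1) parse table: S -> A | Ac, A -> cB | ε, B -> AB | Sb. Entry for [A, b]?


For [A, b]: ε is nullable and 'b' ∈ FOLLOW(A)
Entry: A -> ε


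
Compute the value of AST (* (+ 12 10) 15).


Evaluate inner: (+ 12 10) = 22
Evaluate root: (* 22 15) = 330
Result: 330


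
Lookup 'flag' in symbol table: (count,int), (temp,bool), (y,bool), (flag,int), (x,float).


Lookup 'flag' → type int


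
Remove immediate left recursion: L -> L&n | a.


Left-recursive alternatives: L&n; non-recursive: a
Introduce L': L -> aL', L' -> &nL' | ε


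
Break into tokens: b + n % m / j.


Scan left to right, longest-match per lexeme
Tokens: ID(b), OP(+), ID(n), OP(%), ID(m), OP(/), ID(j)


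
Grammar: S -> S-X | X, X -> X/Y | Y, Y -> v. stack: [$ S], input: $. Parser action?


start symbol S on stack, input exhausted
Action: accept


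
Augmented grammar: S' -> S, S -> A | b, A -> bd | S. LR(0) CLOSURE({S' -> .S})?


Start: S' -> .S
For each item with dot before a nonterminal B, add B -> .γ for every B-production
Closure: [S' -> .S, S -> .A, S -> .b, A -> .bd, A -> .S]


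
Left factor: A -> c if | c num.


Common prefix: 'c'
Factored: A -> c A', A' -> if | num


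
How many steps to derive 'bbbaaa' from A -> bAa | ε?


Derivation: A => bAa => bbAaa => bbbAaaa => bbbaaa
Steps: 4


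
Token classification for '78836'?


Pattern: digits only
Type: INTEGER_LITERAL


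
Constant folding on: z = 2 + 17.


2 + 17 = 19 at compile time
Optimized: z = 19


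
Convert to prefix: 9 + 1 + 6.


left-to-right (same/higher precedence on left): tree is (+ (+ 9 1) 6)
Prefix: + + 9 1 6


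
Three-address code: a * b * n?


Break into single-operator statements:
t1 = a * b
t2 = t1 * n


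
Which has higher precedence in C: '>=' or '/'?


'/' is multiplicative (level 10); '>=' is relational (level 7)
Higher level binds tighter
'/' has higher precedence than '>='


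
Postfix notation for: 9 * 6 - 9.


Left to right (same or higher precedence on left)
Postfix: 9 6 * 9 -
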